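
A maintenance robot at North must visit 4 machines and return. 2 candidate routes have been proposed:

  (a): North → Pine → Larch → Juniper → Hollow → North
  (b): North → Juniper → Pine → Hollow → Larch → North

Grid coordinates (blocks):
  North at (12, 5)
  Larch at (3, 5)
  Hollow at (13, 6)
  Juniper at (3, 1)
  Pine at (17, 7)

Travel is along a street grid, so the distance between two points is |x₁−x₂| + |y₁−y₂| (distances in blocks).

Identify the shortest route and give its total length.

44 blocks — (a) is the shortest.

(a): 7 + 16 + 4 + 15 + 2 = 44
(b): 13 + 20 + 5 + 11 + 9 = 58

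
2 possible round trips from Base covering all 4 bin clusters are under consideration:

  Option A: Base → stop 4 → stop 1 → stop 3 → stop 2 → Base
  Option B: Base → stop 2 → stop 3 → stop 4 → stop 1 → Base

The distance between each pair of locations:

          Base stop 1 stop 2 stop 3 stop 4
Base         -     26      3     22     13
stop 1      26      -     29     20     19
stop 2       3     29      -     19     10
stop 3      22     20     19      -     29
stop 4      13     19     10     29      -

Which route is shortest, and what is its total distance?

74 — Option A is the shortest.

Option A: 13 + 19 + 20 + 19 + 3 = 74
Option B: 3 + 19 + 29 + 19 + 26 = 96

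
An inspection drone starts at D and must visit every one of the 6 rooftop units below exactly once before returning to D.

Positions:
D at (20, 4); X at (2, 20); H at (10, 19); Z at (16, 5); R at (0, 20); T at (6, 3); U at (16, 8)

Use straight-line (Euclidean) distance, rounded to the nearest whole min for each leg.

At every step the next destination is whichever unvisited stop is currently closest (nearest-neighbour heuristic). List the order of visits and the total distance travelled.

70 min along D → Z → U → T → H → X → R → D.

D → [Z:4 / U:6 / T:14 / H:18 / X:24 / R:26] → Z (4)
Z → [U:3 / T:10 / H:15 / X:21 / R:22] → U (3)
U → [T:11 / H:13 / X:18 / R:20] → T (11)
T → [H:16 / X:17 / R:18] → H (16)
H → [X:8 / R:10] → X (8)
X → [R:2] → R (2)
Return R→D: 26.
Total = 4 + 3 + 11 + 16 + 8 + 2 + 26 = 70.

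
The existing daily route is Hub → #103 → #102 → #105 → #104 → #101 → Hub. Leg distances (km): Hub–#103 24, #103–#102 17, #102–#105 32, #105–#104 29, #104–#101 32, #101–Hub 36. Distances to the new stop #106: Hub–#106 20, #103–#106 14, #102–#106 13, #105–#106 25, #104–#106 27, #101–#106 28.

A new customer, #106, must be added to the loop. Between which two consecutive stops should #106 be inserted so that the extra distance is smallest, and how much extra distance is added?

Insertion cost between consecutive stops i–j is d(i,#106) + d(#106,j) − d(i,j):
  between Hub and #103: 20 + 14 − 24 = 10
  between #103 and #102: 14 + 13 − 17 = 10
  between #102 and #105: 13 + 25 − 32 = 6
  between #105 and #104: 25 + 27 − 29 = 23
  between #104 and #101: 27 + 28 − 32 = 23
  between #101 and Hub: 28 + 20 − 36 = 12
Cheapest insertion is between #102 and #105, adding 6.
New total = 170 + 6 = 176.

+6 km — insert #106 between #102 and #105.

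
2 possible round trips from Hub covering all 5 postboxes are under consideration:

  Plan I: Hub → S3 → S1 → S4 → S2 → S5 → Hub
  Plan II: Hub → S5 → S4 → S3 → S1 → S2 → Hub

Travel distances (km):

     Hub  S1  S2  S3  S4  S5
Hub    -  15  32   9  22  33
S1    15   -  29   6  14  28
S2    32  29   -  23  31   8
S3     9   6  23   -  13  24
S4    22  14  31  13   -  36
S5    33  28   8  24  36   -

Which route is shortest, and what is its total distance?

Shortest is Plan I, total 101 km.

Plan I: 9 + 6 + 14 + 31 + 8 + 33 = 101
Plan II: 33 + 36 + 13 + 6 + 29 + 32 = 149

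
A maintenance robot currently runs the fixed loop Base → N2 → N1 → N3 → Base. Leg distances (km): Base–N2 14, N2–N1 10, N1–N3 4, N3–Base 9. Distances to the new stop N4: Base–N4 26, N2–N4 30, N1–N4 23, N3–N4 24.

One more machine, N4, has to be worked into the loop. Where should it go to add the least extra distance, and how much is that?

Insertion cost between consecutive stops i–j is d(i,N4) + d(N4,j) − d(i,j):
  between Base and N2: 26 + 30 − 14 = 42
  between N2 and N1: 30 + 23 − 10 = 43
  between N1 and N3: 23 + 24 − 4 = 43
  between N3 and Base: 24 + 26 − 9 = 41
Cheapest insertion is between N3 and Base, adding 41.
New total = 37 + 41 = 78.

Minimum extra distance: 41 km, inserting N4 between N3 and Base.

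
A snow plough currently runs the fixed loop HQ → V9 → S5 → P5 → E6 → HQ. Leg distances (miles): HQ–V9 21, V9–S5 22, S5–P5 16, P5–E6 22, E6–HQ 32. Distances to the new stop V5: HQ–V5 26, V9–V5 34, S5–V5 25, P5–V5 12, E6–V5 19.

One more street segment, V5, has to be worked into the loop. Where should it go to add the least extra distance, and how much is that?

+9 miles — insert V5 between P5 and E6.

Insertion cost between consecutive stops i–j is d(i,V5) + d(V5,j) − d(i,j):
  between HQ and V9: 26 + 34 − 21 = 39
  between V9 and S5: 34 + 25 − 22 = 37
  between S5 and P5: 25 + 12 − 16 = 21
  between P5 and E6: 12 + 19 − 22 = 9
  between E6 and HQ: 19 + 26 − 32 = 13
Cheapest insertion is between P5 and E6, adding 9.
New total = 113 + 9 = 122.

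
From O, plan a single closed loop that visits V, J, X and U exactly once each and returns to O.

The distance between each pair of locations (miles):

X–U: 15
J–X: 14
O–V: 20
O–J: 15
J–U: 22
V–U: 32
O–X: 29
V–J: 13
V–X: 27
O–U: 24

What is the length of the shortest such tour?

86 miles — the shortest possible round trip.

O - V - J - X - U - O: 20+13+14+15+24 = 86
O - V - J - U - X - O: 20+13+22+15+29 = 99
O - V - X - J - U - O: 20+27+14+22+24 = 107
O - V - X - U - J - O: 20+27+15+22+15 = 99
O - V - U - J - X - O: 20+32+22+14+29 = 117
O - V - U - X - J - O: 20+32+15+14+15 = 96
O - J - V - X - U - O: 15+13+27+15+24 = 94
O - J - V - U - X - O: 15+13+32+15+29 = 104
O - J - X - V - U - O: 15+14+27+32+24 = 112
O - J - U - V - X - O: 15+22+32+27+29 = 125
O - X - V - J - U - O: 29+27+13+22+24 = 115
O - X - J - V - U - O: 29+14+13+32+24 = 112
The minimum is 86.
One optimal route: O → V → J → X → U → O (or its reverse).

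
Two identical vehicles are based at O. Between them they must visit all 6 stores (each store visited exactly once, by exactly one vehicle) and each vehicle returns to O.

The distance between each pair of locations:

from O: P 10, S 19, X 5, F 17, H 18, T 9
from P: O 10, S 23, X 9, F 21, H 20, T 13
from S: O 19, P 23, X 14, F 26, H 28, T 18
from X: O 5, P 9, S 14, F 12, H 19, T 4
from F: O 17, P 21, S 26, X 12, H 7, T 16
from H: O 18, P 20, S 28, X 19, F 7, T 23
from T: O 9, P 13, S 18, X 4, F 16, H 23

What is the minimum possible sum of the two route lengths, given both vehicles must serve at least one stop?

Minimum combined distance: 98.

Try each way of splitting the stops between the two vehicles (each non-empty) and, for each split, find the best tour for each vehicle:
  {P} + {S, X, F, H, T}: 20 + 78 = 98
  {S} + {P, X, F, H, T}: 38 + 62 = 100
  {P, S} + {X, F, H, T}: 52 + 50 = 102
  {X} + {P, S, F, H, T}: 10 + 90 = 100
  {P, X} + {S, F, H, T}: 24 + 78 = 102
  {S, X} + {P, F, H, T}: 38 + 62 = 100
  … (31 splits in total)
Best: vehicle 1 O → P → O = 20; vehicle 2 O → S → X → T → F → H → O = 78; combined 98.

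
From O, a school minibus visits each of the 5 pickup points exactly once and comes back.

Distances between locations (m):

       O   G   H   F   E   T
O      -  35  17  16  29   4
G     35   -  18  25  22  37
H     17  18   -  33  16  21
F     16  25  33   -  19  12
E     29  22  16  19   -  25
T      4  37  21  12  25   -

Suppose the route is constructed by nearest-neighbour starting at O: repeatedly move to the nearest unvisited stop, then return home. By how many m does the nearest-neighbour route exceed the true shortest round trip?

12 m longer than the optimal tour.

O: T=4, F=16, H=17, E=29, G=35 ⇒ T
T: F=12, H=21, E=25, G=37 ⇒ F
F: E=19, G=25, H=33 ⇒ E
E: H=16, G=22 ⇒ H
H: G=18 ⇒ G
NN route O → T → F → E → H → G → O costs 104.
Optimal: O → H → G → E → F → T → O costs 92 (by enumerating all 60 distinct tours).
Excess = 104 − 92 = 12.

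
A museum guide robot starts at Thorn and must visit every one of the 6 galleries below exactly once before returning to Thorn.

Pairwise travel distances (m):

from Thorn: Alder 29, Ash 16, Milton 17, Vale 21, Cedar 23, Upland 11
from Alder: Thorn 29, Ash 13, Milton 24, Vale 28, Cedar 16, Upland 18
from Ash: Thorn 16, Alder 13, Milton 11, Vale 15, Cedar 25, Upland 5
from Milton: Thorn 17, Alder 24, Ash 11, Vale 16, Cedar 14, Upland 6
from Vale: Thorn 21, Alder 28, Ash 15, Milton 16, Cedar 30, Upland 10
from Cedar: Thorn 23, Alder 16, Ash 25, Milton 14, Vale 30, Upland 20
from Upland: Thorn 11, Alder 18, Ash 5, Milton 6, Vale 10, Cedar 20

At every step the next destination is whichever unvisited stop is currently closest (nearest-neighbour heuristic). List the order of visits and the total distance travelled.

From Thorn: distances to unvisited — Upland=11, Ash=16, Milton=17, Vale=21, Cedar=23, Alder=29. Nearest is Upland (11).
From Upland: distances to unvisited — Ash=5, Milton=6, Vale=10, Alder=18, Cedar=20. Nearest is Ash (5).
From Ash: distances to unvisited — Milton=11, Alder=13, Vale=15, Cedar=25. Nearest is Milton (11).
From Milton: distances to unvisited — Cedar=14, Vale=16, Alder=24. Nearest is Cedar (14).
From Cedar: distances to unvisited — Alder=16, Vale=30. Nearest is Alder (16).
From Alder: distances to unvisited — Vale=28. Nearest is Vale (28).
Return Vale→Thorn: 21.
Total = 11 + 5 + 11 + 14 + 16 + 28 + 21 = 106.

106 m along Thorn → Upland → Ash → Milton → Cedar → Alder → Vale → Thorn.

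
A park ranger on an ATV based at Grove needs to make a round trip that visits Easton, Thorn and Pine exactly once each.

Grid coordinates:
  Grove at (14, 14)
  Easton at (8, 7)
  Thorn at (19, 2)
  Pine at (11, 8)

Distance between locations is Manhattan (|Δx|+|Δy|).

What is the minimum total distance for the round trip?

Shortest round trip = 46.

Grove-Easton-Thorn-Pine-Grove: 13+16+14+9 = 52
Grove-Easton-Pine-Thorn-Grove: 13+4+14+17 = 48
Grove-Thorn-Easton-Pine-Grove: 17+16+4+9 = 46
The minimum is 46.
One optimal route: Grove → Thorn → Easton → Pine → Grove (or its reverse).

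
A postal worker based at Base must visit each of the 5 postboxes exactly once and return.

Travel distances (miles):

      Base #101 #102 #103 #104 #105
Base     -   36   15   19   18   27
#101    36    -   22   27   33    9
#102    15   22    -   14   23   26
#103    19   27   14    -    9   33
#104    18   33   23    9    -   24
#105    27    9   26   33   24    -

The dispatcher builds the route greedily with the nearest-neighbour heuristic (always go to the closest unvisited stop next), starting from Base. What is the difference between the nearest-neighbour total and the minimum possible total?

From Base: #102=15, #104=18, #103=19, #105=27, #101=36 → choose #102 (15).
From #102: #103=14, #101=22, #104=23, #105=26 → choose #103 (14).
From #103: #104=9, #101=27, #105=33 → choose #104 (9).
From #104: #105=24, #101=33 → choose #105 (24).
From #105: #101=9 → choose #101 (9).
NN route Base → #102 → #103 → #104 → #105 → #101 → Base costs 107.
Optimal: Base → #102 → #101 → #105 → #104 → #103 → Base costs 98 (by enumerating all 60 distinct tours).
Excess = 107 − 98 = 9.

The nearest-neighbour route is 9 miles longer than optimal.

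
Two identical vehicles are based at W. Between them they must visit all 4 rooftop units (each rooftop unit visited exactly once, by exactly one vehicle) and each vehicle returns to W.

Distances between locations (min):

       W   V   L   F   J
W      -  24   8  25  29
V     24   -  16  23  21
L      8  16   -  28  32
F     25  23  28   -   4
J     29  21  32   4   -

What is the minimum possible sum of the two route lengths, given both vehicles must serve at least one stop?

Minimum combined distance: 90 min.

There are 2^3 − 1 = 7 ways to divide the 4 stops into two non-empty groups. For each, the best each vehicle can do is its own shortest tour through its group:
  {V} + {L, F, J}: 48 + 69 = 117
  {L} + {V, F, J}: 16 + 74 = 90
  {V, L} + {F, J}: 48 + 58 = 106
  {F} + {V, L, J}: 50 + 74 = 124
  {V, F} + {L, J}: 72 + 69 = 141
  {L, F} + {V, J}: 61 + 74 = 135
  … (7 splits in total)
Best: vehicle 1 W → L → W = 16; vehicle 2 W → V → J → F → W = 74; combined 90.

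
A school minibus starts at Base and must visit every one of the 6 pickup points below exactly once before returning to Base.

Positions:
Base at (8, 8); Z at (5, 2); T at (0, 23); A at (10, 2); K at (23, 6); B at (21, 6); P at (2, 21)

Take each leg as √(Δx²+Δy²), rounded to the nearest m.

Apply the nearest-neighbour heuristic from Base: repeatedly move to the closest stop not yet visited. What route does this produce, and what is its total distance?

At Base the remaining stops are A 6, Z 7, B 13, P 14, K 15, T 17; go to A.
At A the remaining stops are Z 5, B 12, K 14, P 21, T 23; go to Z.
At Z the remaining stops are B 16, K 18, P 19, T 22; go to B.
At B the remaining stops are K 2, P 24, T 27; go to K.
At K the remaining stops are P 26, T 29; go to P.
At P the remaining stops are T 3; go to T.
Return T→Base: 17.
Total = 6 + 5 + 16 + 2 + 26 + 3 + 17 = 75.

Nearest-neighbour total = 75 m; route Base → A → Z → B → K → P → T → Base.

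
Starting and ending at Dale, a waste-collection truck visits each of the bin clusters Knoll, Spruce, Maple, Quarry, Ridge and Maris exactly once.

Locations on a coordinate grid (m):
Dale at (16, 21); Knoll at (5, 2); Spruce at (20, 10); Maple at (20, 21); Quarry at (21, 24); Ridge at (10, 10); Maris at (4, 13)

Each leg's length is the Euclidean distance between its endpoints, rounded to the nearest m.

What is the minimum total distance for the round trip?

There are 360 distinct closed tours to check (reversals are equivalent).
Dale→Knoll→Spruce→Maple→Quarry→Ridge→Maris→Dale: 22+17+11+3+18+7+14 = 92
Dale→Knoll→Spruce→Maple→Quarry→Maris→Ridge→Dale: 22+17+11+3+20+7+13 = 93
Dale→Knoll→Spruce→Maple→Ridge→Quarry→Maris→Dale: 22+17+11+15+18+20+14 = 117
Dale→Knoll→Spruce→Maple→Ridge→Maris→Quarry→Dale: 22+17+11+15+7+20+6 = 98
Dale→Knoll→Spruce→Maple→Maris→Quarry→Ridge→Dale: 22+17+11+18+20+18+13 = 119
Dale→Knoll→Spruce→Maple→Maris→Ridge→Quarry→Dale: 22+17+11+18+7+18+6 = 99
Dale→Knoll→Spruce→Quarry→Maple→Ridge→Maris→Dale: 22+17+14+3+15+7+14 = 92
Dale→Knoll→Spruce→Quarry→Maple→Maris→Ridge→Dale: 22+17+14+3+18+7+13 = 94
… (352 more)
Dale→Quarry→Maple→Spruce→Ridge→Knoll→Maris→Dale: 6+3+11+10+9+11+14 = 64  ← best
The minimum is 64.
One optimal route: Dale → Quarry → Maple → Spruce → Ridge → Knoll → Maris → Dale (or its reverse).

Minimum total distance: 64 m.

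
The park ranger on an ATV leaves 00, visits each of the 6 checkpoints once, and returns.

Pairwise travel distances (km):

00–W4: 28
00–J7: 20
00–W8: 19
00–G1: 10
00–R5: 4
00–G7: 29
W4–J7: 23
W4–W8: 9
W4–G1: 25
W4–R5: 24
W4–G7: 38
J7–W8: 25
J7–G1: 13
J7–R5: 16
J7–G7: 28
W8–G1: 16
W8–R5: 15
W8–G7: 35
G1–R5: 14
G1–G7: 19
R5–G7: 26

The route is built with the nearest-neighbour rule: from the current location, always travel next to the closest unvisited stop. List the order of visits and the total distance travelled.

127 km along 00 → R5 → G1 → J7 → W4 → W8 → G7 → 00.

From 00: distances to unvisited — R5=4, G1=10, W8=19, J7=20, W4=28, G7=29. Nearest is R5 (4).
From R5: distances to unvisited — G1=14, W8=15, J7=16, W4=24, G7=26. Nearest is G1 (14).
From G1: distances to unvisited — J7=13, W8=16, G7=19, W4=25. Nearest is J7 (13).
From J7: distances to unvisited — W4=23, W8=25, G7=28. Nearest is W4 (23).
From W4: distances to unvisited — W8=9, G7=38. Nearest is W8 (9).
From W8: distances to unvisited — G7=35. Nearest is G7 (35).
Return G7→00: 29.
Total = 4 + 14 + 13 + 23 + 9 + 35 + 29 = 127.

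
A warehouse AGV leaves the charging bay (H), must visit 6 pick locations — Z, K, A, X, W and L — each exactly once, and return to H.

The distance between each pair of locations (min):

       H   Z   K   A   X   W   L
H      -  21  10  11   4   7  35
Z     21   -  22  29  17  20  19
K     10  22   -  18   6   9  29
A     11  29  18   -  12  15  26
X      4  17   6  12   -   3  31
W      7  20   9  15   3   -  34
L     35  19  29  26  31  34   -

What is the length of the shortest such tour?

94 min — the shortest possible round trip.

With 6 stops there are 6!/2 = 360 distinct round trips (a route and its reverse cost the same).
H - Z - K - A - X - W - L - H: 21+22+18+12+3+34+35 = 145
H - Z - K - A - X - L - W - H: 21+22+18+12+31+34+7 = 145
H - Z - K - A - W - X - L - H: 21+22+18+15+3+31+35 = 145
H - Z - K - A - W - L - X - H: 21+22+18+15+34+31+4 = 145
H - Z - K - A - L - X - W - H: 21+22+18+26+31+3+7 = 128
H - Z - K - A - L - W - X - H: 21+22+18+26+34+3+4 = 128
H - Z - K - X - A - W - L - H: 21+22+6+12+15+34+35 = 145
H - Z - K - X - A - L - W - H: 21+22+6+12+26+34+7 = 128
… (352 more)
H - A - L - Z - K - X - W - H: 11+26+19+22+6+3+7 = 94  ← best
The minimum is 94.
One optimal route: H → A → L → Z → K → X → W → H (or its reverse).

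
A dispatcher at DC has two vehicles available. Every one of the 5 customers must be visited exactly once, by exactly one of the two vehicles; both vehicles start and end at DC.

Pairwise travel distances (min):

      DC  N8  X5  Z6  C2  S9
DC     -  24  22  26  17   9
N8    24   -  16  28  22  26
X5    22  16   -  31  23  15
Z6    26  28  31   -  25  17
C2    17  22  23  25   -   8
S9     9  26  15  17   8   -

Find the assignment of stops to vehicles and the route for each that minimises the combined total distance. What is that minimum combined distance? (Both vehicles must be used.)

Check every non-empty split of the stops between the two vehicles; for each half take its own optimal tour:
  {N8} + {X5, Z6, C2, S9}: 48 + 95 = 143
  {X5} + {N8, Z6, C2, S9}: 44 + 93 = 137
  {N8, X5} + {Z6, C2, S9}: 62 + 68 = 130
  {Z6} + {N8, X5, C2, S9}: 52 + 77 = 129
  {N8, Z6} + {X5, C2, S9}: 78 + 62 = 140
  {X5, Z6} + {N8, C2, S9}: 79 + 63 = 142
  … (15 splits in total)
  {N8, X5, Z6} + {C2, S9}: 92 + 34 = 126  ← best
Best: vehicle 1 DC → X5 → N8 → Z6 → DC = 92; vehicle 2 DC → C2 → S9 → DC = 34; combined 126.

126 min — the smallest possible combined total.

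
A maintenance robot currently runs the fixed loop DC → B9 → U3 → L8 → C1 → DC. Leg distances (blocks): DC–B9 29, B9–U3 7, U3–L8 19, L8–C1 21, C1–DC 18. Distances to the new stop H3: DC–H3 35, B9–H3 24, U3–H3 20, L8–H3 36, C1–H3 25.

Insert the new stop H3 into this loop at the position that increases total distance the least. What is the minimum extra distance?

+30 blocks — insert H3 between DC and B9.

Insertion cost between consecutive stops i–j is d(i,H3) + d(H3,j) − d(i,j):
  between DC and B9: 35 + 24 − 29 = 30
  between B9 and U3: 24 + 20 − 7 = 37
  between U3 and L8: 20 + 36 − 19 = 37
  between L8 and C1: 36 + 25 − 21 = 40
  between C1 and DC: 25 + 35 − 18 = 42
Cheapest insertion is between DC and B9, adding 30.
New total = 94 + 30 = 124.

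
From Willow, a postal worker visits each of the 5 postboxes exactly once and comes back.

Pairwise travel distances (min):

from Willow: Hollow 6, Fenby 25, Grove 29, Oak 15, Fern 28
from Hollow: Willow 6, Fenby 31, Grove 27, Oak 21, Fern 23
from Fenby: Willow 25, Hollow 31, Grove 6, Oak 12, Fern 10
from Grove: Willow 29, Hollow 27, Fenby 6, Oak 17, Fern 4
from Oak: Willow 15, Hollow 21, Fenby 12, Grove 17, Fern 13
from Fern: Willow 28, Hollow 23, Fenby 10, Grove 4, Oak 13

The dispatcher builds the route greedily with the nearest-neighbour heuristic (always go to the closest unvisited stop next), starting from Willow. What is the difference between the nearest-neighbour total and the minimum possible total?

From Willow: Hollow=6, Oak=15, Fenby=25, Fern=28, Grove=29 → choose Hollow (6).
From Hollow: Oak=21, Fern=23, Grove=27, Fenby=31 → choose Oak (21).
From Oak: Fenby=12, Fern=13, Grove=17 → choose Fenby (12).
From Fenby: Grove=6, Fern=10 → choose Grove (6).
From Grove: Fern=4 → choose Fern (4).
NN route Willow → Hollow → Oak → Fenby → Grove → Fern → Willow costs 77.
Optimal: Willow → Hollow → Fern → Grove → Fenby → Oak → Willow costs 66 (by enumerating all 60 distinct tours).
Excess = 77 − 66 = 11.

Excess over optimum: 11 min.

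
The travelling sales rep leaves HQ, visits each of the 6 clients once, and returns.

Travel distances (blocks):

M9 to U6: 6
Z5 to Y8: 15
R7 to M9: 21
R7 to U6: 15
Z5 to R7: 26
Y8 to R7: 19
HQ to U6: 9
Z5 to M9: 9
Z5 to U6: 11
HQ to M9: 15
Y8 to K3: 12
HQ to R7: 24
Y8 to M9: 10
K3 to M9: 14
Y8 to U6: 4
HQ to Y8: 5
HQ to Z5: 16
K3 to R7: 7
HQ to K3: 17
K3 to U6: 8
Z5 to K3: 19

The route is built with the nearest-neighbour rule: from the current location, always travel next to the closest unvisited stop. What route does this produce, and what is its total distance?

HQ → [Y8:5 / U6:9 / M9:15 / Z5:16 / K3:17 / R7:24] → Y8 (5)
Y8 → [U6:4 / M9:10 / K3:12 / Z5:15 / R7:19] → U6 (4)
U6 → [M9:6 / K3:8 / Z5:11 / R7:15] → M9 (6)
M9 → [Z5:9 / K3:14 / R7:21] → Z5 (9)
Z5 → [K3:19 / R7:26] → K3 (19)
K3 → [R7:7] → R7 (7)
Return R7→HQ: 24.
Total = 5 + 4 + 6 + 9 + 19 + 7 + 24 = 74.

Nearest-neighbour total = 74 blocks; route HQ → Y8 → U6 → M9 → Z5 → K3 → R7 → HQ.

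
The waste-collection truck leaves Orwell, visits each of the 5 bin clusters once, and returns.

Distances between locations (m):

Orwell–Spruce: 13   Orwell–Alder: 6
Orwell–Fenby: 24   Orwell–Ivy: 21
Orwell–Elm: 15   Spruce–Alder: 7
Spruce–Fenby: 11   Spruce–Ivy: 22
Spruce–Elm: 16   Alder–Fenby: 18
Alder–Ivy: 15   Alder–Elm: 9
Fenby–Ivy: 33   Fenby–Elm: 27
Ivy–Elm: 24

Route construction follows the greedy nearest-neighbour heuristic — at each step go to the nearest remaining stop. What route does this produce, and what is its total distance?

Nearest-neighbour total = 96 m; route Orwell → Alder → Spruce → Fenby → Elm → Ivy → Orwell.

Orwell → [Alder:6 / Spruce:13 / Elm:15 / Ivy:21 / Fenby:24] → Alder (6)
Alder → [Spruce:7 / Elm:9 / Ivy:15 / Fenby:18] → Spruce (7)
Spruce → [Fenby:11 / Elm:16 / Ivy:22] → Fenby (11)
Fenby → [Elm:27 / Ivy:33] → Elm (27)
Elm → [Ivy:24] → Ivy (24)
Return Ivy→Orwell: 21.
Total = 6 + 7 + 11 + 27 + 24 + 21 = 96.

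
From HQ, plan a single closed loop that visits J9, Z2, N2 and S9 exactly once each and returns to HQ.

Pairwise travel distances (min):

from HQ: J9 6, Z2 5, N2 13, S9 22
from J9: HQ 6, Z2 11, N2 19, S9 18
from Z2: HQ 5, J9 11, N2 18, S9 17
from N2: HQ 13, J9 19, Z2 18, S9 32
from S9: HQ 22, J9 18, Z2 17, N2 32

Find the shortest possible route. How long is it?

Shortest round trip = 72 min.

HQ-J9-Z2-N2-S9-HQ: 6+11+18+32+22 = 89
HQ-J9-Z2-S9-N2-HQ: 6+11+17+32+13 = 79
HQ-J9-N2-Z2-S9-HQ: 6+19+18+17+22 = 82
HQ-J9-N2-S9-Z2-HQ: 6+19+32+17+5 = 79
HQ-J9-S9-Z2-N2-HQ: 6+18+17+18+13 = 72
HQ-J9-S9-N2-Z2-HQ: 6+18+32+18+5 = 79
HQ-Z2-J9-N2-S9-HQ: 5+11+19+32+22 = 89
HQ-Z2-J9-S9-N2-HQ: 5+11+18+32+13 = 79
HQ-Z2-N2-J9-S9-HQ: 5+18+19+18+22 = 82
HQ-Z2-S9-J9-N2-HQ: 5+17+18+19+13 = 72
HQ-N2-J9-Z2-S9-HQ: 13+19+11+17+22 = 82
HQ-N2-Z2-J9-S9-HQ: 13+18+11+18+22 = 82
The minimum is 72.
One optimal route: HQ → J9 → S9 → Z2 → N2 → HQ (or its reverse).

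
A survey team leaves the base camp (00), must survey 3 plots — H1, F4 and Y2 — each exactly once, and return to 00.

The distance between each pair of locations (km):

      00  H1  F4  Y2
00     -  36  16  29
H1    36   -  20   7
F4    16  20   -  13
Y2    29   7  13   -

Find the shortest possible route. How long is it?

There are 3 distinct closed tours to check (reversals are equivalent).
00 - H1 - F4 - Y2 - 00: 36+20+13+29 = 98
00 - H1 - Y2 - F4 - 00: 36+7+13+16 = 72
00 - F4 - H1 - Y2 - 00: 16+20+7+29 = 72
The minimum is 72.
One optimal route: 00 → H1 → Y2 → F4 → 00 (or its reverse).

Shortest round trip = 72 km.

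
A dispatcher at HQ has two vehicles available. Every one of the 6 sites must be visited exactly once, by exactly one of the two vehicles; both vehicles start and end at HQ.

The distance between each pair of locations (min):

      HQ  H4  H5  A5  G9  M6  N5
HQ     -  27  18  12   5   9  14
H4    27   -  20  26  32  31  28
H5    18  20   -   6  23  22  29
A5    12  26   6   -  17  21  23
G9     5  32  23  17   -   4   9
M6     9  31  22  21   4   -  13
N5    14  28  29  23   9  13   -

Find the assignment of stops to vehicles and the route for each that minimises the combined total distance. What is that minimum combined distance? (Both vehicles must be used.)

Check every non-empty split of the stops between the two vehicles; for each half take its own optimal tour:
  {H4} + {H5, A5, G9, M6, N5}: 54 + 67 = 121
  {H5} + {H4, A5, G9, M6, N5}: 36 + 88 = 124
  {H4, H5} + {A5, G9, M6, N5}: 65 + 57 = 122
  {A5} + {H4, H5, G9, M6, N5}: 24 + 88 = 112
  {H4, A5} + {H5, G9, M6, N5}: 65 + 67 = 132
  {H5, A5} + {H4, G9, M6, N5}: 36 + 77 = 113
  … (31 splits in total)
  {G9} + {H4, H5, A5, M6, N5}: 10 + 88 = 98  ← best
Best: vehicle 1 HQ → G9 → HQ = 10; vehicle 2 HQ → A5 → H5 → H4 → N5 → M6 → HQ = 88; combined 98.

Minimum combined distance: 98 min.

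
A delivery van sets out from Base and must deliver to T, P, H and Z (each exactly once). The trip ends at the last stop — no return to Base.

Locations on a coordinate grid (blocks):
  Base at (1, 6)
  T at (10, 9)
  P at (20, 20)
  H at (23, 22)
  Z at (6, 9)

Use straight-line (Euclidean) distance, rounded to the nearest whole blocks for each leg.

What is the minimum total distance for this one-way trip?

There are 4! = 24 possible orderings.
Base - T - P - H - Z: 9+15+4+21 = 49
Base - T - P - Z - H: 9+15+18+21 = 63
Base - T - H - P - Z: 9+18+4+18 = 49
Base - T - H - Z - P: 9+18+21+18 = 66
Base - T - Z - P - H: 9+4+18+4 = 35
Base - T - Z - H - P: 9+4+21+4 = 38
Base - P - T - H - Z: 24+15+18+21 = 78
Base - P - T - Z - H: 24+15+4+21 = 64
Base - P - H - T - Z: 24+4+18+4 = 50
Base - P - H - Z - T: 24+4+21+4 = 53
Base - P - Z - T - H: 24+18+4+18 = 64
Base - P - Z - H - T: 24+18+21+18 = 81
Base - H - T - P - Z: 27+18+15+18 = 78
Base - H - T - Z - P: 27+18+4+18 = 67
… (10 more)
Base - Z - T - P - H: 6+4+15+4 = 29  ← best
The minimum is 29.
One shortest path: Base → Z → T → P → H.

Minimum one-way distance = 29 blocks.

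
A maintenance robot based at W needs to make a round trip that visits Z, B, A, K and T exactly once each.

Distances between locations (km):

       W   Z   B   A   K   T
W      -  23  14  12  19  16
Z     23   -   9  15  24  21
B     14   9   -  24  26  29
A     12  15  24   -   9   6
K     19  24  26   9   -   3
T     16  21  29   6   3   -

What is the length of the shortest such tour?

With 5 stops there are 5!/2 = 60 distinct round trips (a route and its reverse cost the same).
W - Z - B - A - K - T - W: 23+9+24+9+3+16 = 84
W - Z - B - A - T - K - W: 23+9+24+6+3+19 = 84
W - Z - B - K - A - T - W: 23+9+26+9+6+16 = 89
W - Z - B - K - T - A - W: 23+9+26+3+6+12 = 79
W - Z - B - T - A - K - W: 23+9+29+6+9+19 = 95
W - Z - B - T - K - A - W: 23+9+29+3+9+12 = 85
W - Z - A - B - K - T - W: 23+15+24+26+3+16 = 107
W - Z - A - B - T - K - W: 23+15+24+29+3+19 = 113
W - Z - A - K - B - T - W: 23+15+9+26+29+16 = 118
W - Z - A - K - T - B - W: 23+15+9+3+29+14 = 93
W - Z - A - T - B - K - W: 23+15+6+29+26+19 = 118
W - Z - A - T - K - B - W: 23+15+6+3+26+14 = 87
W - Z - K - B - A - T - W: 23+24+26+24+6+16 = 119
W - Z - K - B - T - A - W: 23+24+26+29+6+12 = 120
… (46 more)
W - B - Z - A - K - T - W: 14+9+15+9+3+16 = 66  ← best
The minimum is 66.
One optimal route: W → B → Z → A → K → T → W (or its reverse).

Shortest round trip = 66 km.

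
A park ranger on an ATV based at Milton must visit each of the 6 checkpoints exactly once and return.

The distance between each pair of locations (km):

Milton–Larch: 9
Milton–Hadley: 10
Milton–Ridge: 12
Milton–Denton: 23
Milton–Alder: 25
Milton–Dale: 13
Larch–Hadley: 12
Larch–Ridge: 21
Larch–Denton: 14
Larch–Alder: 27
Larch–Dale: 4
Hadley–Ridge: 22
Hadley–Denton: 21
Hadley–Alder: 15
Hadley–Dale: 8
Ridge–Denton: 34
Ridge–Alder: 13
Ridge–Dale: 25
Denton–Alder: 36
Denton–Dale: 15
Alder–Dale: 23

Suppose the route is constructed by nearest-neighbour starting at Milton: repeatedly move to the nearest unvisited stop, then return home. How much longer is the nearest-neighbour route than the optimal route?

Excess over optimum: 20 km.

From Milton: Larch=9, Hadley=10, Ridge=12, Dale=13, Denton=23, Alder=25 → choose Larch (9).
From Larch: Dale=4, Hadley=12, Denton=14, Ridge=21, Alder=27 → choose Dale (4).
From Dale: Hadley=8, Denton=15, Alder=23, Ridge=25 → choose Hadley (8).
From Hadley: Alder=15, Denton=21, Ridge=22 → choose Alder (15).
From Alder: Ridge=13, Denton=36 → choose Ridge (13).
From Ridge: Denton=34 → choose Denton (34).
NN route Milton → Larch → Dale → Hadley → Alder → Ridge → Denton → Milton costs 106.
Optimal: Milton → Larch → Denton → Dale → Hadley → Alder → Ridge → Milton costs 86 (by enumerating all 360 distinct tours).
Excess = 106 − 86 = 20.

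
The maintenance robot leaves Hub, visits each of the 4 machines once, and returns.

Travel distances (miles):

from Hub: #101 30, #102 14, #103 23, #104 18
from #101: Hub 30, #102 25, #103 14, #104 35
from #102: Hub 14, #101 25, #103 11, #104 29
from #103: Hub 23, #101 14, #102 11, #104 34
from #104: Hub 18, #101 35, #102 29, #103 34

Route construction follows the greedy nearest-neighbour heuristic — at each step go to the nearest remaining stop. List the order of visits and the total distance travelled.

92 miles along Hub → #102 → #103 → #101 → #104 → Hub.

Hub → [#102:14 / #104:18 / #103:23 / #101:30] → #102 (14)
#102 → [#103:11 / #101:25 / #104:29] → #103 (11)
#103 → [#101:14 / #104:34] → #101 (14)
#101 → [#104:35] → #104 (35)
Return #104→Hub: 18.
Total = 14 + 11 + 14 + 35 + 18 = 92.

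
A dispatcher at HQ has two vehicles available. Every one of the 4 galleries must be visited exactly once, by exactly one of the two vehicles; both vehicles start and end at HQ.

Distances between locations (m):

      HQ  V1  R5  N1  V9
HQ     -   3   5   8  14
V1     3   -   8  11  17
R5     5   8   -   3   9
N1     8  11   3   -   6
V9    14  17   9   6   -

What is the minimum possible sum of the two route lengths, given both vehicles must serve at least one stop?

Try each way of splitting the stops between the two vehicles (each non-empty) and, for each split, find the best tour for each vehicle:
  {V1} + {R5, N1, V9}: 6 + 28 = 34
  {R5} + {V1, N1, V9}: 10 + 34 = 44
  {V1, R5} + {N1, V9}: 16 + 28 = 44
  {N1} + {V1, R5, V9}: 16 + 34 = 50
  {V1, N1} + {R5, V9}: 22 + 28 = 50
  {R5, N1} + {V1, V9}: 16 + 34 = 50
  … (7 splits in total)
Best: vehicle 1 HQ → V1 → HQ = 6; vehicle 2 HQ → R5 → N1 → V9 → HQ = 28; combined 34.

Minimum combined distance: 34 m.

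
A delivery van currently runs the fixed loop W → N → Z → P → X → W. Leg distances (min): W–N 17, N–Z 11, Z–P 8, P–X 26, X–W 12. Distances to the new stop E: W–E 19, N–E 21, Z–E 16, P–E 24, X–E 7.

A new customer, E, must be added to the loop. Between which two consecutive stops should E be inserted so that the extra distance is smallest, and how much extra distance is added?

+5 min — insert E between P and X.

Insertion cost between consecutive stops i–j is d(i,E) + d(E,j) − d(i,j):
  between W and N: 19 + 21 − 17 = 23
  between N and Z: 21 + 16 − 11 = 26
  between Z and P: 16 + 24 − 8 = 32
  between P and X: 24 + 7 − 26 = 5
  between X and W: 7 + 19 − 12 = 14
Cheapest insertion is between P and X, adding 5.
New total = 74 + 5 = 79.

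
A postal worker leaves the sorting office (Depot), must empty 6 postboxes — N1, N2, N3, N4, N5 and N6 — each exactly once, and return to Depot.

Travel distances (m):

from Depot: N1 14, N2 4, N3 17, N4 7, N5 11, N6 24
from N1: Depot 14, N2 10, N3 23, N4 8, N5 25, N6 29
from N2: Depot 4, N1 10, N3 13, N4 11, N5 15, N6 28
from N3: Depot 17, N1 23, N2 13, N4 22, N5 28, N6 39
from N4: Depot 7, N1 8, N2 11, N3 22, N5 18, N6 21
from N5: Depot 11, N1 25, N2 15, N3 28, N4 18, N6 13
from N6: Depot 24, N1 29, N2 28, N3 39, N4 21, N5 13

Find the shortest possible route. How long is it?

Depot → N1 → N2 → N3 → N4 → N5 → N6 → Depot: 14+10+13+22+18+13+24 = 114
Depot → N1 → N2 → N3 → N4 → N6 → N5 → Depot: 14+10+13+22+21+13+11 = 104
Depot → N1 → N2 → N3 → N5 → N4 → N6 → Depot: 14+10+13+28+18+21+24 = 128
Depot → N1 → N2 → N3 → N5 → N6 → N4 → Depot: 14+10+13+28+13+21+7 = 106
Depot → N1 → N2 → N3 → N6 → N4 → N5 → Depot: 14+10+13+39+21+18+11 = 126
Depot → N1 → N2 → N3 → N6 → N5 → N4 → Depot: 14+10+13+39+13+18+7 = 114
Depot → N1 → N2 → N4 → N3 → N5 → N6 → Depot: 14+10+11+22+28+13+24 = 122
Depot → N1 → N2 → N4 → N3 → N6 → N5 → Depot: 14+10+11+22+39+13+11 = 120
… (352 more)
Depot → N2 → N3 → N1 → N4 → N6 → N5 → Depot: 4+13+23+8+21+13+11 = 93  ← best
The minimum is 93.
One optimal route: Depot → N2 → N3 → N1 → N4 → N6 → N5 → Depot (or its reverse).

Shortest round trip = 93 m.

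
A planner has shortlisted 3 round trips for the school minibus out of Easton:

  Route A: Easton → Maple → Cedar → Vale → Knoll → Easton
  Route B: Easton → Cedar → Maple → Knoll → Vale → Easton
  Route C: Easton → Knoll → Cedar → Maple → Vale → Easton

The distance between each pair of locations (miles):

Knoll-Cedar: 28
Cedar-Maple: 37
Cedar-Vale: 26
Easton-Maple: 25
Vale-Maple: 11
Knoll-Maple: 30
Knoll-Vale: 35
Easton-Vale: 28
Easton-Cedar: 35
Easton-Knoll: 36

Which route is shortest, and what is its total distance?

Route A: 25 + 37 + 26 + 35 + 36 = 159
Route B: 35 + 37 + 30 + 35 + 28 = 165
Route C: 36 + 28 + 37 + 11 + 28 = 140

140 miles — Route C is the shortest.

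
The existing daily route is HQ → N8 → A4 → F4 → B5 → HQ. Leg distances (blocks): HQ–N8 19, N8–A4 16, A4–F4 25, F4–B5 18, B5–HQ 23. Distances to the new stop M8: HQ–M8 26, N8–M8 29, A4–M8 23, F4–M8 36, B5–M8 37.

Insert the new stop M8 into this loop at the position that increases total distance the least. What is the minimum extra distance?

Insertion cost between consecutive stops i–j is d(i,M8) + d(M8,j) − d(i,j):
  between HQ and N8: 26 + 29 − 19 = 36
  between N8 and A4: 29 + 23 − 16 = 36
  between A4 and F4: 23 + 36 − 25 = 34
  between F4 and B5: 36 + 37 − 18 = 55
  between B5 and HQ: 37 + 26 − 23 = 40
Cheapest insertion is between A4 and F4, adding 34.
New total = 101 + 34 = 135.

+34 blocks — insert M8 between A4 and F4.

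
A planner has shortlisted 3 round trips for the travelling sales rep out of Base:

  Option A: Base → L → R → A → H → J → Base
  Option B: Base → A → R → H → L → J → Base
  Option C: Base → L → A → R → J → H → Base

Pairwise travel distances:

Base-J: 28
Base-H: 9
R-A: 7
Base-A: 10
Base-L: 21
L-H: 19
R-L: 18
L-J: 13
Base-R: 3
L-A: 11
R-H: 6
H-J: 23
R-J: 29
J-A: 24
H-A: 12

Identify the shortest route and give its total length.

Shortest is Option B, total 83.

Option A: 21 + 18 + 7 + 12 + 23 + 28 = 109
Option B: 10 + 7 + 6 + 19 + 13 + 28 = 83
Option C: 21 + 11 + 7 + 29 + 23 + 9 = 100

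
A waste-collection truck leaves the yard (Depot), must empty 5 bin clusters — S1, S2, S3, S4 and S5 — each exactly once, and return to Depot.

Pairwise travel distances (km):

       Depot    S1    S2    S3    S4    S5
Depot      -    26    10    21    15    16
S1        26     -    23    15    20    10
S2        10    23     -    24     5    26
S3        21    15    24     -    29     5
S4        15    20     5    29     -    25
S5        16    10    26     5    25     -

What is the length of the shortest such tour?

Minimum total distance: 71 km.

There are 60 distinct closed tours to check (reversals are equivalent).
Depot → S1 → S2 → S3 → S4 → S5 → Depot: 26+23+24+29+25+16 = 143
Depot → S1 → S2 → S3 → S5 → S4 → Depot: 26+23+24+5+25+15 = 118
Depot → S1 → S2 → S4 → S3 → S5 → Depot: 26+23+5+29+5+16 = 104
Depot → S1 → S2 → S4 → S5 → S3 → Depot: 26+23+5+25+5+21 = 105
Depot → S1 → S2 → S5 → S3 → S4 → Depot: 26+23+26+5+29+15 = 124
Depot → S1 → S2 → S5 → S4 → S3 → Depot: 26+23+26+25+29+21 = 150
Depot → S1 → S3 → S2 → S4 → S5 → Depot: 26+15+24+5+25+16 = 111
Depot → S1 → S3 → S2 → S5 → S4 → Depot: 26+15+24+26+25+15 = 131
Depot → S1 → S3 → S4 → S2 → S5 → Depot: 26+15+29+5+26+16 = 117
Depot → S1 → S3 → S4 → S5 → S2 → Depot: 26+15+29+25+26+10 = 131
Depot → S1 → S3 → S5 → S2 → S4 → Depot: 26+15+5+26+5+15 = 92
Depot → S1 → S3 → S5 → S4 → S2 → Depot: 26+15+5+25+5+10 = 86
Depot → S1 → S4 → S2 → S3 → S5 → Depot: 26+20+5+24+5+16 = 96
Depot → S1 → S4 → S2 → S5 → S3 → Depot: 26+20+5+26+5+21 = 103
… (46 more)
Depot → S2 → S4 → S1 → S3 → S5 → Depot: 10+5+20+15+5+16 = 71  ← best
The minimum is 71.
One optimal route: Depot → S2 → S4 → S1 → S3 → S5 → Depot (or its reverse).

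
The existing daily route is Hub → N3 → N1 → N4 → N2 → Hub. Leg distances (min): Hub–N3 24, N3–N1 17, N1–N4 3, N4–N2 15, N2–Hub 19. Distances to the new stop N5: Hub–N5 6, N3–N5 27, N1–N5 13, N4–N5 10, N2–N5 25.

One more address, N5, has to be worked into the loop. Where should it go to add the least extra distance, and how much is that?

Adding 9 min by placing N5 on the Hub–N3 leg.

Insertion cost between consecutive stops i–j is d(i,N5) + d(N5,j) − d(i,j):
  between Hub and N3: 6 + 27 − 24 = 9
  between N3 and N1: 27 + 13 − 17 = 23
  between N1 and N4: 13 + 10 − 3 = 20
  between N4 and N2: 10 + 25 − 15 = 20
  between N2 and Hub: 25 + 6 − 19 = 12
Cheapest insertion is between Hub and N3, adding 9.
New total = 78 + 9 = 87.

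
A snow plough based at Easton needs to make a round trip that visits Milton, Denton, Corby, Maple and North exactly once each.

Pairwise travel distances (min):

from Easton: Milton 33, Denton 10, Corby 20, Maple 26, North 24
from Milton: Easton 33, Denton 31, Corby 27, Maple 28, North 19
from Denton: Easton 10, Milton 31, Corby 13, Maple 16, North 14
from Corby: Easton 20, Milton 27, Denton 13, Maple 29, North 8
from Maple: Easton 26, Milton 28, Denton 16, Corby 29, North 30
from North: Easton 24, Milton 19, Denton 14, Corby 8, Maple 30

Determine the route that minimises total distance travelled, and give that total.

With 5 stops there are 5!/2 = 60 distinct round trips (a route and its reverse cost the same).
Easton-Milton-Denton-Corby-Maple-North-Easton: 33+31+13+29+30+24 = 160
Easton-Milton-Denton-Corby-North-Maple-Easton: 33+31+13+8+30+26 = 141
Easton-Milton-Denton-Maple-Corby-North-Easton: 33+31+16+29+8+24 = 141
Easton-Milton-Denton-Maple-North-Corby-Easton: 33+31+16+30+8+20 = 138
Easton-Milton-Denton-North-Corby-Maple-Easton: 33+31+14+8+29+26 = 141
Easton-Milton-Denton-North-Maple-Corby-Easton: 33+31+14+30+29+20 = 157
Easton-Milton-Corby-Denton-Maple-North-Easton: 33+27+13+16+30+24 = 143
Easton-Milton-Corby-Denton-North-Maple-Easton: 33+27+13+14+30+26 = 143
Easton-Milton-Corby-Maple-Denton-North-Easton: 33+27+29+16+14+24 = 143
Easton-Milton-Corby-Maple-North-Denton-Easton: 33+27+29+30+14+10 = 143
Easton-Milton-Corby-North-Denton-Maple-Easton: 33+27+8+14+16+26 = 124
Easton-Milton-Corby-North-Maple-Denton-Easton: 33+27+8+30+16+10 = 124
Easton-Milton-Maple-Denton-Corby-North-Easton: 33+28+16+13+8+24 = 122
Easton-Milton-Maple-Denton-North-Corby-Easton: 33+28+16+14+8+20 = 119
… (46 more)
Easton-Denton-Maple-Milton-North-Corby-Easton: 10+16+28+19+8+20 = 101  ← best
The minimum is 101.
One optimal route: Easton → Denton → Maple → Milton → North → Corby → Easton (or its reverse).

Minimum total distance: 101 min.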